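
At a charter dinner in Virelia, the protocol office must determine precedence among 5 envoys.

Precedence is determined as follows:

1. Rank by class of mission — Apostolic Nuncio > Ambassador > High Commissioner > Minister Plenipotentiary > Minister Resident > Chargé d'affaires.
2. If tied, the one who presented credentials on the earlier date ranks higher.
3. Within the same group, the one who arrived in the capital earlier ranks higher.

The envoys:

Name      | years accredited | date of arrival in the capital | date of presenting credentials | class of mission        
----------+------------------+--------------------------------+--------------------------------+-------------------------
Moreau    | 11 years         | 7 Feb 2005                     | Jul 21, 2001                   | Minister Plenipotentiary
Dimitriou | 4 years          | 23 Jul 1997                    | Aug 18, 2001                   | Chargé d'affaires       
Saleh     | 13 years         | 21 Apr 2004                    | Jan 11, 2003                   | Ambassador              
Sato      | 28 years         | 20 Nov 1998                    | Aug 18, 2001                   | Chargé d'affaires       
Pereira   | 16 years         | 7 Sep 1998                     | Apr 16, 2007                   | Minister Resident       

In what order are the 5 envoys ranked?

By class of mission: Saleh (Ambassador); then Moreau (Minister Plenipotentiary); then Pereira (Minister Resident); then Dimitriou and Sato (Chargé d'affaires).
Dimitriou and Sato both have date of presenting credentials Aug 18, 2001, so the next rule applies.
Among Dimitriou and Sato, by date of arrival in the capital (earlier first): Dimitriou (23 Jul 1997) before Sato (20 Nov 1998).
Full order: Saleh, Moreau, Pereira, Dimitriou, Sato.

Saleh, Moreau, Pereira, Dimitriou, Sato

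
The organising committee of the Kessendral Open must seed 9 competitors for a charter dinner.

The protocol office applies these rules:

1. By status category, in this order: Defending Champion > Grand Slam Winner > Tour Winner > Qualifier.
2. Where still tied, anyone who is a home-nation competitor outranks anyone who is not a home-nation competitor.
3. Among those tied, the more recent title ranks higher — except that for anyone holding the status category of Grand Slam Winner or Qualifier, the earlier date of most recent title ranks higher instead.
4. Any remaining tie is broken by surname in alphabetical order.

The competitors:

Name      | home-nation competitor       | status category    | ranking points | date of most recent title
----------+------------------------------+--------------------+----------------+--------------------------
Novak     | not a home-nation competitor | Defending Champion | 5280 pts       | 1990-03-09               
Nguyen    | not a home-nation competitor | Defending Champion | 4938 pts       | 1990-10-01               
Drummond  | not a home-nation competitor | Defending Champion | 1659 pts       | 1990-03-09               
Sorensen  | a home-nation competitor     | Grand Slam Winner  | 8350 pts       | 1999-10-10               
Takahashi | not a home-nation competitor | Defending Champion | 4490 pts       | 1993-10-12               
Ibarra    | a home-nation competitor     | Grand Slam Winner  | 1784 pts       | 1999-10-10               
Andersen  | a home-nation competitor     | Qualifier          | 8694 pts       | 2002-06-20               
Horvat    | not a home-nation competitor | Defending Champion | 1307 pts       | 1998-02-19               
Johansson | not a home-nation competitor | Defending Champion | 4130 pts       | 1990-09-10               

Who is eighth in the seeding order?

By status category: Horvat, Takahashi, Nguyen, Johansson, Drummond and Novak (Defending Champion); then Ibarra and Sorensen (Grand Slam Winner); then Andersen (Qualifier).
Horvat, Takahashi, Nguyen, Johansson, Drummond and Novak are each not a home-nation competitor, so the next rule applies.
Among Horvat, Takahashi, Nguyen, Johansson, Drummond and Novak, by date of most recent title (later first): Horvat (1998-02-19) before Takahashi (1993-10-12) before Nguyen (1990-10-01) before Johansson (1990-09-10) before Drummond and Novak (1990-03-09).
Among Drummond and Novak, alphabetically by surname: Drummond before Novak.
Ibarra and Sorensen are each a home-nation competitor, so the next rule applies.
Ibarra and Sorensen both have date of most recent title 1999-10-10, so the next rule applies.
Among Ibarra and Sorensen, alphabetically by surname: Ibarra before Sorensen.
Order: Horvat, Takahashi, Nguyen, Johansson, Drummond, Novak, Ibarra, Sorensen, Andersen.

Sorensen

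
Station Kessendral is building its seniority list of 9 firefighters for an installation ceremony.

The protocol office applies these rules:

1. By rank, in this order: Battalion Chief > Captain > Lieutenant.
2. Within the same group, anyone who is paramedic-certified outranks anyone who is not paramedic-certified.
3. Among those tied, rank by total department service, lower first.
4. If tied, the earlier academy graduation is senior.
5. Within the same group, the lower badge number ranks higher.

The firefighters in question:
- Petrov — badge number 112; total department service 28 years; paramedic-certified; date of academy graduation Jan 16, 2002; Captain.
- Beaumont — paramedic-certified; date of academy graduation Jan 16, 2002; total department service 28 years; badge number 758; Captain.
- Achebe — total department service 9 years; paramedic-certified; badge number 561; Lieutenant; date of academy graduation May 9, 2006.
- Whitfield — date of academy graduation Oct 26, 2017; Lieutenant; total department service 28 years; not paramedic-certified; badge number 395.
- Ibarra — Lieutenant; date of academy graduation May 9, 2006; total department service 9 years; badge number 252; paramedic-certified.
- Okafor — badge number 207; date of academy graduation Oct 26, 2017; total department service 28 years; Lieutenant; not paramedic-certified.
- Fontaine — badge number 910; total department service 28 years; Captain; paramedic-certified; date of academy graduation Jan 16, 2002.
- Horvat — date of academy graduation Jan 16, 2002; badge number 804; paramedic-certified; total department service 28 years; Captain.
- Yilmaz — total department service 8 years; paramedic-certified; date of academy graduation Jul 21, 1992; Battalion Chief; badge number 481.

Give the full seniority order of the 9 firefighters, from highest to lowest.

By rank: Yilmaz (Battalion Chief); then Petrov, Beaumont, Horvat and Fontaine (Captain); then Ibarra, Achebe, Okafor and Whitfield (Lieutenant).
Petrov, Beaumont, Horvat and Fontaine are each paramedic-certified, so the next rule applies.
Petrov, Beaumont, Horvat and Fontaine all have total department service 28 years, so the next rule applies.
Petrov, Beaumont, Horvat and Fontaine all have date of academy graduation Jan 16, 2002, so the next rule applies.
Among Petrov, Beaumont, Horvat and Fontaine, by badge number (lower first): Petrov (112) before Beaumont (758) before Horvat (804) before Fontaine (910).
Among Ibarra, Achebe, Okafor and Whitfield, paramedic-certified before not paramedic-certified: Ibarra and Achebe (paramedic-certified) before Okafor and Whitfield (not paramedic-certified).
Ibarra and Achebe both have total department service 9 years, so the next rule applies.
Ibarra and Achebe both have date of academy graduation May 9, 2006, so the next rule applies.
Among Ibarra and Achebe, by badge number (lower first): Ibarra (252) before Achebe (561).
Okafor and Whitfield both have total department service 28 years, so the next rule applies.
Okafor and Whitfield both have date of academy graduation Oct 26, 2017, so the next rule applies.
Among Okafor and Whitfield, by badge number (lower first): Okafor (207) before Whitfield (395).
Full order: Yilmaz, Petrov, Beaumont, Horvat, Fontaine, Ibarra, Achebe, Okafor, Whitfield.

Yilmaz, Petrov, Beaumont, Horvat, Fontaine, Ibarra, Achebe, Okafor, Whitfield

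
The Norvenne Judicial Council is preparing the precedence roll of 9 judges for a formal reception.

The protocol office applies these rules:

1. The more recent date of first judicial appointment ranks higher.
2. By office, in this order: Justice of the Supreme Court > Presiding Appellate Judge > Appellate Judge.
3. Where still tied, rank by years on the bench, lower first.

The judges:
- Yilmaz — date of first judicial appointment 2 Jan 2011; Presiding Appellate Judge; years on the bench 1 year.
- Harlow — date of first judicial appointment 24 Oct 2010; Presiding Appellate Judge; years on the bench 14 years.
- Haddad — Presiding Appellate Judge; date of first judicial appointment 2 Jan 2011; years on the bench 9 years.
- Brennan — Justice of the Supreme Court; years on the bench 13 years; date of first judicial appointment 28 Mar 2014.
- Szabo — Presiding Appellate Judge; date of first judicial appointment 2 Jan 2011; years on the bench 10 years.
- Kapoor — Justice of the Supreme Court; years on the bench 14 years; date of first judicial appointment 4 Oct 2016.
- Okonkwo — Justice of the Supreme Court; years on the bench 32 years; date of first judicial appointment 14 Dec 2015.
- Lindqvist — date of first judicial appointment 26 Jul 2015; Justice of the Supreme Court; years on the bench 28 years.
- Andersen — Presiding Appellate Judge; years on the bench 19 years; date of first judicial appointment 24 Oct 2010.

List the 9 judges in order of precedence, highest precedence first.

Kapoor, Okonkwo, Lindqvist, Brennan, Yilmaz, Haddad, Szabo, Harlow, Andersen

By date of first judicial appointment (later first): Kapoor (4 Oct 2016); then Okonkwo (14 Dec 2015); then Lindqvist (26 Jul 2015); then Brennan (28 Mar 2014); then Yilmaz, Haddad and Szabo (each 2 Jan 2011); then Harlow and Andersen (both 24 Oct 2010).
Yilmaz, Haddad and Szabo are each Presiding Appellate Judge, so the next rule applies.
Among Yilmaz, Haddad and Szabo, by years on the bench (lower first): Yilmaz (1 year) before Haddad (9 years) before Szabo (10 years).
Harlow and Andersen are each Presiding Appellate Judge, so the next rule applies.
Among Harlow and Andersen, by years on the bench (lower first): Harlow (14 years) before Andersen (19 years).
Full order: Kapoor, Okonkwo, Lindqvist, Brennan, Yilmaz, Haddad, Szabo, Harlow, Andersen.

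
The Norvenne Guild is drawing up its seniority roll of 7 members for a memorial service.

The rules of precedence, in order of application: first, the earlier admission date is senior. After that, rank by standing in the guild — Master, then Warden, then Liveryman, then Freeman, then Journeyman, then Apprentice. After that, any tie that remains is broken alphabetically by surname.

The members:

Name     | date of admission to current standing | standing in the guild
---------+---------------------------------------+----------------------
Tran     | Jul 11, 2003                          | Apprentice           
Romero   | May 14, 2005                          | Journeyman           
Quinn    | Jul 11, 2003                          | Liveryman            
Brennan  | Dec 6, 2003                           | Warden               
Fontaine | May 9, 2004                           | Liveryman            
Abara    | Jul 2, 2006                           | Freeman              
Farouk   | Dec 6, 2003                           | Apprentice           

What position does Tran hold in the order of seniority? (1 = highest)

2

By date of admission to current standing (earlier first): Quinn and Tran (both Jul 11, 2003); then Brennan and Farouk (both Dec 6, 2003); then Fontaine (May 9, 2004); then Romero (May 14, 2005); then Abara (Jul 2, 2006).
Among Quinn and Tran, by standing in the guild: Quinn (Liveryman) before Tran (Apprentice).
Among Brennan and Farouk, by standing in the guild: Brennan (Warden) before Farouk (Apprentice).
Order: Quinn, Tran, Brennan, Farouk, Fontaine, Romero, Abara. So position 2.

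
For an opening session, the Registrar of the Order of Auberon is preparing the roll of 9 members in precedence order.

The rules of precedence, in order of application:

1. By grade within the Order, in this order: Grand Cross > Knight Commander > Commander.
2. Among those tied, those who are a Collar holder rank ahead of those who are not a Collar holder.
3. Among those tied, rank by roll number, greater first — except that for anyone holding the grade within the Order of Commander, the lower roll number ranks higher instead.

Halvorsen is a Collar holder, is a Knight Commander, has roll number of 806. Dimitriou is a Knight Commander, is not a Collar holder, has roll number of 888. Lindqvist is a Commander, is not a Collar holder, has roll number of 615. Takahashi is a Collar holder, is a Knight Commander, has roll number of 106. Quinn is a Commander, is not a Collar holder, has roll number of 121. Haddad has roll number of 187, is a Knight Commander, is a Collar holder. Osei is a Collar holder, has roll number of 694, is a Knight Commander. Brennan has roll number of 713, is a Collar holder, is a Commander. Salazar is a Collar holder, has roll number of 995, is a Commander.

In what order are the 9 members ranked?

By grade within the Order: Halvorsen, Osei, Haddad, Takahashi and Dimitriou (Knight Commander); then Brennan, Salazar, Quinn and Lindqvist (Commander).
Among Halvorsen, Osei, Haddad, Takahashi and Dimitriou, a Collar holder before not a Collar holder: Halvorsen, Osei, Haddad and Takahashi (a Collar holder) before Dimitriou (not a Collar holder).
Among Halvorsen, Osei, Haddad and Takahashi, by roll number (higher first): Halvorsen (806) before Osei (694) before Haddad (187) before Takahashi (106).
Among Brennan, Salazar, Quinn and Lindqvist, a Collar holder before not a Collar holder: Brennan and Salazar (a Collar holder) before Quinn and Lindqvist (not a Collar holder).
Among Brennan and Salazar, by roll number (lower first) (reversed rule for this group): Brennan (713) before Salazar (995).
Among Quinn and Lindqvist, by roll number (lower first) (reversed rule for this group): Quinn (121) before Lindqvist (615).
Full order: Halvorsen, Osei, Haddad, Takahashi, Dimitriou, Brennan, Salazar, Quinn, Lindqvist.

Halvorsen, Osei, Haddad, Takahashi, Dimitriou, Brennan, Salazar, Quinn, Lindqvist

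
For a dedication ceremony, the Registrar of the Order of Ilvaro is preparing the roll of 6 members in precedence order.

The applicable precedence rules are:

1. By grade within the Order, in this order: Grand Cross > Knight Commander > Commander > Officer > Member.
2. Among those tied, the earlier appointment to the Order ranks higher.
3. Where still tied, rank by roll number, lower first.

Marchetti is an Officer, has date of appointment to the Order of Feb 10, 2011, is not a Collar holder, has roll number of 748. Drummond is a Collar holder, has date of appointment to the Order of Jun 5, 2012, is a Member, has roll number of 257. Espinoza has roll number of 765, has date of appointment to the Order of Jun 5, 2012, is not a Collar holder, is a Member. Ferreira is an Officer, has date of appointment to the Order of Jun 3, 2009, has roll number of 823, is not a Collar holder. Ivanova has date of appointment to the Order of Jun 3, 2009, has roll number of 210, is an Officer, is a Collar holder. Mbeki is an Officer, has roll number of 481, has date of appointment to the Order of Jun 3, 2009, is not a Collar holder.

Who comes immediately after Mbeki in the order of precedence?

Ferreira

By grade within the Order: Ivanova, Mbeki, Ferreira and Marchetti (Officer); then Drummond and Espinoza (Member).
Among Ivanova, Mbeki, Ferreira and Marchetti, by date of appointment to the Order (earlier first): Ivanova, Mbeki and Ferreira (Jun 3, 2009) before Marchetti (Feb 10, 2011).
Among Ivanova, Mbeki and Ferreira, by roll number (lower first): Ivanova (210) before Mbeki (481) before Ferreira (823).
Drummond and Espinoza both have date of appointment to the Order Jun 5, 2012, so the next rule applies.
Among Drummond and Espinoza, by roll number (lower first): Drummond (257) before Espinoza (765).
Order: Ivanova, Mbeki, Ferreira, Marchetti, Drummond, Espinoza.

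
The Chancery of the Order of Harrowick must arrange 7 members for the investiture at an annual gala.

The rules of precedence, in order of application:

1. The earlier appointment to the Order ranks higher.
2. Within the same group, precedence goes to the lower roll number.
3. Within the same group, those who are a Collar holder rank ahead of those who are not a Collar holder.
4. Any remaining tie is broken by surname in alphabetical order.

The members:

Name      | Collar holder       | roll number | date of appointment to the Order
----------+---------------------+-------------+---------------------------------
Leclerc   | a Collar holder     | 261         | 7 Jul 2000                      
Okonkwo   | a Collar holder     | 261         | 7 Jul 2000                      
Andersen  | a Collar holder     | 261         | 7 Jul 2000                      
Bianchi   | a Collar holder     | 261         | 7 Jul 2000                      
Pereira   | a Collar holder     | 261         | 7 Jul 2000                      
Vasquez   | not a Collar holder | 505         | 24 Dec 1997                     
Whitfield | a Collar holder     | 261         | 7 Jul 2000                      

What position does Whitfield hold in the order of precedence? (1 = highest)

7

By date of appointment to the Order (earlier first): Vasquez (24 Dec 1997); then Andersen, Bianchi, Leclerc, Okonkwo, Pereira and Whitfield (each 7 Jul 2000).
Andersen, Bianchi, Leclerc, Okonkwo, Pereira and Whitfield all have roll number 261, so the next rule applies.
Andersen, Bianchi, Leclerc, Okonkwo, Pereira and Whitfield are each a Collar holder, so the next rule applies.
Among Andersen, Bianchi, Leclerc, Okonkwo, Pereira and Whitfield, alphabetically by surname: Andersen before Bianchi before Leclerc before Okonkwo before Pereira before Whitfield.
Order: Vasquez, Andersen, Bianchi, Leclerc, Okonkwo, Pereira, Whitfield. So position 7.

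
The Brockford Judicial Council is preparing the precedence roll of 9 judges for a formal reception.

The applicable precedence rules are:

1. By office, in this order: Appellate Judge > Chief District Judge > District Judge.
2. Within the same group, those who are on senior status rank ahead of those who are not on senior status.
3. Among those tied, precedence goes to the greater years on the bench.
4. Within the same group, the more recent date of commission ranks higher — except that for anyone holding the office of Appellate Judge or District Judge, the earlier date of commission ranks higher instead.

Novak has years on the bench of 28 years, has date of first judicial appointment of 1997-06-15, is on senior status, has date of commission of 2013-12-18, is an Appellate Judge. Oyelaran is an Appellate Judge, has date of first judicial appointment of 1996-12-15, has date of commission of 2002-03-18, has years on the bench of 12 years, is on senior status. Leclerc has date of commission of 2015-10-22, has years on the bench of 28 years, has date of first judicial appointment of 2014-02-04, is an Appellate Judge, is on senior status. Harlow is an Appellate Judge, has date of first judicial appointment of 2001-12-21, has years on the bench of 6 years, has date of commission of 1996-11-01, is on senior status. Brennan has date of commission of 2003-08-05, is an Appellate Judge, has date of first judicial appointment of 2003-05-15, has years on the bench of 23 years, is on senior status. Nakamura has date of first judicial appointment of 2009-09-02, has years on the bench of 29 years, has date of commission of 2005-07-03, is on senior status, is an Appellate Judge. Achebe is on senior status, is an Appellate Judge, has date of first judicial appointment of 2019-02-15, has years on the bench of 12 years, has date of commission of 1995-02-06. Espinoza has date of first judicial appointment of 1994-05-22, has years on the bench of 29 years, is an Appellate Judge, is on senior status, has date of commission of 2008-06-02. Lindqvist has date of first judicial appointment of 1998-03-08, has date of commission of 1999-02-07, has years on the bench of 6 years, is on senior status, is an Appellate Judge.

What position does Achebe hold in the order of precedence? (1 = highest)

By office: Nakamura, Espinoza, Novak, Leclerc, Brennan, Achebe, Oyelaran, Harlow and Lindqvist (Appellate Judge).
Nakamura, Espinoza, Novak, Leclerc, Brennan, Achebe, Oyelaran, Harlow and Lindqvist are each on senior status, so the next rule applies.
Among Nakamura, Espinoza, Novak, Leclerc, Brennan, Achebe, Oyelaran, Harlow and Lindqvist, by years on the bench (higher first): Nakamura and Espinoza (29 years) before Novak and Leclerc (28 years) before Brennan (23 years) before Achebe and Oyelaran (12 years) before Harlow and Lindqvist (6 years).
Among Nakamura and Espinoza, by date of commission (earlier first) (reversed rule for this group): Nakamura (2005-07-03) before Espinoza (2008-06-02).
Among Novak and Leclerc, by date of commission (earlier first) (reversed rule for this group): Novak (2013-12-18) before Leclerc (2015-10-22).
Among Achebe and Oyelaran, by date of commission (earlier first) (reversed rule for this group): Achebe (1995-02-06) before Oyelaran (2002-03-18).
Among Harlow and Lindqvist, by date of commission (earlier first) (reversed rule for this group): Harlow (1996-11-01) before Lindqvist (1999-02-07).
Order: Nakamura, Espinoza, Novak, Leclerc, Brennan, Achebe, Oyelaran, Harlow, Lindqvist. So position 6.

6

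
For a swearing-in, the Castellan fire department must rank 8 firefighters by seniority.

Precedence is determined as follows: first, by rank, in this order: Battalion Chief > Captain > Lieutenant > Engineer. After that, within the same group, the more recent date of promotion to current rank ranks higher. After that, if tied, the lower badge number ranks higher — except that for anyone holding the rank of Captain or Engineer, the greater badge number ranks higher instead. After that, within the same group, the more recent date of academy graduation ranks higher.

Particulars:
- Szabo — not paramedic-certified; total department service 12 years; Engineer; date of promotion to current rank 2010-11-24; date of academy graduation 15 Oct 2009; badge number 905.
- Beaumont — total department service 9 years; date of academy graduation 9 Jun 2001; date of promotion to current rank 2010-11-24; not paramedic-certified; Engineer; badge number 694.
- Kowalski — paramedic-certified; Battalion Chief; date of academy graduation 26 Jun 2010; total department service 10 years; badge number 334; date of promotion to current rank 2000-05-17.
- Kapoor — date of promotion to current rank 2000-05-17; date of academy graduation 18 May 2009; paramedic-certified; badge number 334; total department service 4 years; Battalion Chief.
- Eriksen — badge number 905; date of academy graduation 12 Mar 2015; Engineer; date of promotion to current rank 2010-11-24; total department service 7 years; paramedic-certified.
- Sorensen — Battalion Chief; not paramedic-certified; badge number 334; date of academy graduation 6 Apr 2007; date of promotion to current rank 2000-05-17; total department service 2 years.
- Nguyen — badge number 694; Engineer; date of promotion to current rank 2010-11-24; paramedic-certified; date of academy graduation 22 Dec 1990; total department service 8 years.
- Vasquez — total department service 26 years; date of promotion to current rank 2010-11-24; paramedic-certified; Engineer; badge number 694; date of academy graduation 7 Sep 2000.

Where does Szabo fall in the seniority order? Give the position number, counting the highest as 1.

By rank: Kowalski, Kapoor and Sorensen (Battalion Chief); then Eriksen, Szabo, Beaumont, Vasquez and Nguyen (Engineer).
Kowalski, Kapoor and Sorensen all have date of promotion to current rank 2000-05-17, so the next rule applies.
Kowalski, Kapoor and Sorensen all have badge number 334, so the next rule applies.
Among Kowalski, Kapoor and Sorensen, by date of academy graduation (later first): Kowalski (26 Jun 2010) before Kapoor (18 May 2009) before Sorensen (6 Apr 2007).
Eriksen, Szabo, Beaumont, Vasquez and Nguyen all have date of promotion to current rank 2010-11-24, so the next rule applies.
Among Eriksen, Szabo, Beaumont, Vasquez and Nguyen, by badge number (higher first) (reversed rule for this group): Eriksen and Szabo (905) before Beaumont, Vasquez and Nguyen (694).
Among Eriksen and Szabo, by date of academy graduation (later first): Eriksen (12 Mar 2015) before Szabo (15 Oct 2009).
Among Beaumont, Vasquez and Nguyen, by date of academy graduation (later first): Beaumont (9 Jun 2001) before Vasquez (7 Sep 2000) before Nguyen (22 Dec 1990).
Order: Kowalski, Kapoor, Sorensen, Eriksen, Szabo, Beaumont, Vasquez, Nguyen. So position 5.

5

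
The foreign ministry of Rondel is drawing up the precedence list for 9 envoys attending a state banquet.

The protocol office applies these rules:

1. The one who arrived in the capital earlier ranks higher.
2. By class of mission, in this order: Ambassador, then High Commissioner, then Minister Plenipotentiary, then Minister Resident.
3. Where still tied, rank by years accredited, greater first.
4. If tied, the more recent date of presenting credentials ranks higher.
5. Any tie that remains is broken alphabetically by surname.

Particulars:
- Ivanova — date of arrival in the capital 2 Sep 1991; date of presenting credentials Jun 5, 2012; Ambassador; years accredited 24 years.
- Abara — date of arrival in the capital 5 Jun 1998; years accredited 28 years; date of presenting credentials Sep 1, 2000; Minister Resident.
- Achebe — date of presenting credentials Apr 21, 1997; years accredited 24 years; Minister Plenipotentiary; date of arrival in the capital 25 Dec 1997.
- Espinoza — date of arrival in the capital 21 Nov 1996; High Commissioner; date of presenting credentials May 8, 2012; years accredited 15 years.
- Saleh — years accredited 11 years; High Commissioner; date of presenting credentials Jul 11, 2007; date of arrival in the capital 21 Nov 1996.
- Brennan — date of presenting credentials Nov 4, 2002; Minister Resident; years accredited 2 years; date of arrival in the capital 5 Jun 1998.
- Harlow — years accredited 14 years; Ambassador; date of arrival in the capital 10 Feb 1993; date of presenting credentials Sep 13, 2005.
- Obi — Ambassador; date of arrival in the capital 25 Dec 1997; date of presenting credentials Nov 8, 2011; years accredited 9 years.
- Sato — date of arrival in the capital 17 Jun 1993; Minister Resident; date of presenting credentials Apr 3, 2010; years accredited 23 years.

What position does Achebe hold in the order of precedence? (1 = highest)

7

By date of arrival in the capital (earlier first): Ivanova (2 Sep 1991); then Harlow (10 Feb 1993); then Sato (17 Jun 1993); then Espinoza and Saleh (both 21 Nov 1996); then Obi and Achebe (both 25 Dec 1997); then Abara and Brennan (both 5 Jun 1998).
Espinoza and Saleh are each High Commissioner, so the next rule applies.
Among Espinoza and Saleh, by years accredited (higher first): Espinoza (15 years) before Saleh (11 years).
Among Obi and Achebe, by class of mission: Obi (Ambassador) before Achebe (Minister Plenipotentiary).
Abara and Brennan are each Minister Resident, so the next rule applies.
Among Abara and Brennan, by years accredited (higher first): Abara (28 years) before Brennan (2 years).
Order: Ivanova, Harlow, Sato, Espinoza, Saleh, Obi, Achebe, Abara, Brennan. So position 7.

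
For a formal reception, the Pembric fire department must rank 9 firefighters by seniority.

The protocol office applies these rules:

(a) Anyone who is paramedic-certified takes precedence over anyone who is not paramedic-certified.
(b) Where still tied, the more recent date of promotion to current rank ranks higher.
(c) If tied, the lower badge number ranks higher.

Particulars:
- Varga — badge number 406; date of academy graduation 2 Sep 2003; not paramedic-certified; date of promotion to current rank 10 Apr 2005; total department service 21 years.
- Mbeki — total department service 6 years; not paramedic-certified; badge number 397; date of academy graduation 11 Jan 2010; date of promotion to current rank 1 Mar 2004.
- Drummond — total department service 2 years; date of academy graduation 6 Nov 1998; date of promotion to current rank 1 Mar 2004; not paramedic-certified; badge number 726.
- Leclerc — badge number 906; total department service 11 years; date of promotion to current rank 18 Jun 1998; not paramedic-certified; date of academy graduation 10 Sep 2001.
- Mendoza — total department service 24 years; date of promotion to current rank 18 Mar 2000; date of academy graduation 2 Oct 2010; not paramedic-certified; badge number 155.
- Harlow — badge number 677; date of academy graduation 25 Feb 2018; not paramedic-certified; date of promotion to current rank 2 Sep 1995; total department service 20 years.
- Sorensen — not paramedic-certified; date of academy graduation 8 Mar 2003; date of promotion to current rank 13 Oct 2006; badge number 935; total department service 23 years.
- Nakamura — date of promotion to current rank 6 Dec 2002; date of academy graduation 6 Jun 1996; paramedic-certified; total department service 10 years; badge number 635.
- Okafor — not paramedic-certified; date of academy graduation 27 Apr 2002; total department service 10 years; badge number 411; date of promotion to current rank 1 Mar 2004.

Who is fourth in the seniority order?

By the first rule: Nakamura (paramedic-certified); then Sorensen, Varga, Mbeki, Okafor, Drummond, Mendoza, Leclerc and Harlow (each not paramedic-certified).
Among Sorensen, Varga, Mbeki, Okafor, Drummond, Mendoza, Leclerc and Harlow, by date of promotion to current rank (later first): Sorensen (13 Oct 2006) before Varga (10 Apr 2005) before Mbeki, Okafor and Drummond (1 Mar 2004) before Mendoza (18 Mar 2000) before Leclerc (18 Jun 1998) before Harlow (2 Sep 1995).
Among Mbeki, Okafor and Drummond, by badge number (lower first): Mbeki (397) before Okafor (411) before Drummond (726).
Order: Nakamura, Sorensen, Varga, Mbeki, Okafor, Drummond, Mendoza, Leclerc, Harlow.

Mbeki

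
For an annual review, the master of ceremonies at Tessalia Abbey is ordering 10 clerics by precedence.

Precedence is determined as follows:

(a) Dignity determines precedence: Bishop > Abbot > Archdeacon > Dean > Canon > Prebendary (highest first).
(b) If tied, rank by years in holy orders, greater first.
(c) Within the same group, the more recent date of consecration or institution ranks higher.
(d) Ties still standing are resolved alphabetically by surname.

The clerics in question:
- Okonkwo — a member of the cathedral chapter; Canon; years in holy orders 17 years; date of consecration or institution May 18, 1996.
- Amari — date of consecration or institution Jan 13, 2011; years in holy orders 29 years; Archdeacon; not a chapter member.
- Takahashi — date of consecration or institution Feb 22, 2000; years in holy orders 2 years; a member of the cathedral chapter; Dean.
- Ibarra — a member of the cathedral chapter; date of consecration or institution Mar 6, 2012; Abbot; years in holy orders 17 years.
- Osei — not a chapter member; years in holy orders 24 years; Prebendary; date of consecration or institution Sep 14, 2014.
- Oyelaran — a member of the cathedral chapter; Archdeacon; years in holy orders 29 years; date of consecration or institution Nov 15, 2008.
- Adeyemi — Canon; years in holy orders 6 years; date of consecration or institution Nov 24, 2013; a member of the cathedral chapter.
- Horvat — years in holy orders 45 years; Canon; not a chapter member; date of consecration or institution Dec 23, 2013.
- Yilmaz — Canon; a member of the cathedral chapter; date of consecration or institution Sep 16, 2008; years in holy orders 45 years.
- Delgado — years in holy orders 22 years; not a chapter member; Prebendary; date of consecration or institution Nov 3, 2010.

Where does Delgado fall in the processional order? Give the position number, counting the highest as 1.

By dignity: Ibarra (Abbot); then Amari and Oyelaran (Archdeacon); then Takahashi (Dean); then Horvat, Yilmaz, Okonkwo and Adeyemi (Canon); then Osei and Delgado (Prebendary).
Amari and Oyelaran both have years in holy orders 29 years, so the next rule applies.
Among Amari and Oyelaran, by date of consecration or institution (later first): Amari (Jan 13, 2011) before Oyelaran (Nov 15, 2008).
Among Horvat, Yilmaz, Okonkwo and Adeyemi, by years in holy orders (higher first): Horvat and Yilmaz (45 years) before Okonkwo (17 years) before Adeyemi (6 years).
Among Horvat and Yilmaz, by date of consecration or institution (later first): Horvat (Dec 23, 2013) before Yilmaz (Sep 16, 2008).
Among Osei and Delgado, by years in holy orders (higher first): Osei (24 years) before Delgado (22 years).
Order: Ibarra, Amari, Oyelaran, Takahashi, Horvat, Yilmaz, Okonkwo, Adeyemi, Osei, Delgado. So position 10.

10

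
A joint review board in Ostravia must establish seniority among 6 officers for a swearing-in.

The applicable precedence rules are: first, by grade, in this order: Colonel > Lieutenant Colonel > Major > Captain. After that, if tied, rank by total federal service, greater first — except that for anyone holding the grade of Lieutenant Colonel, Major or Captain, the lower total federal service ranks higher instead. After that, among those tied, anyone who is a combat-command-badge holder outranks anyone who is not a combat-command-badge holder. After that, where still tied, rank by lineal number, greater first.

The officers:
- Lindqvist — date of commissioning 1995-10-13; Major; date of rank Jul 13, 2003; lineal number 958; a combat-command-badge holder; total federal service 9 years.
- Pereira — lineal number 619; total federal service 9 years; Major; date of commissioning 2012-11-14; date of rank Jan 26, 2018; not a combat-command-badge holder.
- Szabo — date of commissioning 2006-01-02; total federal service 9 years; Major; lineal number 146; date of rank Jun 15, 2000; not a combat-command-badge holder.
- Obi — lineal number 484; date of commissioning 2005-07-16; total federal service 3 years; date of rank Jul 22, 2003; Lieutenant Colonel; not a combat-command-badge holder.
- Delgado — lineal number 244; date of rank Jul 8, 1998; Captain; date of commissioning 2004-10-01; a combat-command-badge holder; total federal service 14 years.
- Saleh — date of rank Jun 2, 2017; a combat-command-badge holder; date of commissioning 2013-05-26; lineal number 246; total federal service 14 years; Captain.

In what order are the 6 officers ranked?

By grade: Obi (Lieutenant Colonel); then Lindqvist, Pereira and Szabo (Major); then Saleh and Delgado (Captain).
Lindqvist, Pereira and Szabo all have total federal service 9 years, so the next rule applies.
Among Lindqvist, Pereira and Szabo, a combat-command-badge holder before not a combat-command-badge holder: Lindqvist (a combat-command-badge holder) before Pereira and Szabo (not a combat-command-badge holder).
Among Pereira and Szabo, by lineal number (higher first): Pereira (619) before Szabo (146).
Saleh and Delgado both have total federal service 14 years, so the next rule applies.
Saleh and Delgado are each a combat-command-badge holder, so the next rule applies.
Among Saleh and Delgado, by lineal number (higher first): Saleh (246) before Delgado (244).
Full order: Obi, Lindqvist, Pereira, Szabo, Saleh, Delgado.

Obi, Lindqvist, Pereira, Szabo, Saleh, Delgado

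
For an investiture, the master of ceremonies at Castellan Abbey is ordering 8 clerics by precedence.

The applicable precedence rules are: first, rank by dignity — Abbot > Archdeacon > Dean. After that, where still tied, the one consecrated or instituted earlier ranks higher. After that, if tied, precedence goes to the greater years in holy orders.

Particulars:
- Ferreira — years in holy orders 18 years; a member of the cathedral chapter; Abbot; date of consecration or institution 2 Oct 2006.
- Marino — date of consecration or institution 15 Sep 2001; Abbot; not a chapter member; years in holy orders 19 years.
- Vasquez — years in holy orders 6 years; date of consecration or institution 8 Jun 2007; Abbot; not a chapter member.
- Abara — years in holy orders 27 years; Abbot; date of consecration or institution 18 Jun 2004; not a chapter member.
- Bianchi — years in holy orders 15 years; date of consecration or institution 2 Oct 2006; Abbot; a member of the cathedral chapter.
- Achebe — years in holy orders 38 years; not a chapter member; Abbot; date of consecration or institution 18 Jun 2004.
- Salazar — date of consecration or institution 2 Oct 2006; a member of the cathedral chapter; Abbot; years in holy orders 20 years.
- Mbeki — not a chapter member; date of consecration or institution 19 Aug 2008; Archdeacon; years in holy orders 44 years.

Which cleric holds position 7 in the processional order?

By dignity: Marino, Achebe, Abara, Salazar, Ferreira, Bianchi and Vasquez (Abbot); then Mbeki (Archdeacon).
Among Marino, Achebe, Abara, Salazar, Ferreira, Bianchi and Vasquez, by date of consecration or institution (earlier first): Marino (15 Sep 2001) before Achebe and Abara (18 Jun 2004) before Salazar, Ferreira and Bianchi (2 Oct 2006) before Vasquez (8 Jun 2007).
Among Achebe and Abara, by years in holy orders (higher first): Achebe (38 years) before Abara (27 years).
Among Salazar, Ferreira and Bianchi, by years in holy orders (higher first): Salazar (20 years) before Ferreira (18 years) before Bianchi (15 years).
Order: Marino, Achebe, Abara, Salazar, Ferreira, Bianchi, Vasquez, Mbeki.

Vasquez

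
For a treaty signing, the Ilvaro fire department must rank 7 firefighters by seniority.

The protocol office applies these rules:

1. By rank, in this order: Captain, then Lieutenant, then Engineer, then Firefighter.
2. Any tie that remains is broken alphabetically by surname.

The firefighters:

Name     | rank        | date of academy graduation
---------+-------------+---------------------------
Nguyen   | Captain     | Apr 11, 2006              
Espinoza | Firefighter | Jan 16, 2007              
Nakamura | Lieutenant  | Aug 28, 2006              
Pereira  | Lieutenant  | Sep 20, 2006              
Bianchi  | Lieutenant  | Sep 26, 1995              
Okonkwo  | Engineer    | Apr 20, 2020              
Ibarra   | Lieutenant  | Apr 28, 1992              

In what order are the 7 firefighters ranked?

Nguyen, Bianchi, Ibarra, Nakamura, Pereira, Okonkwo, Espinoza

By rank: Nguyen (Captain); then Bianchi, Ibarra, Nakamura and Pereira (Lieutenant); then Okonkwo (Engineer); then Espinoza (Firefighter).
Among Bianchi, Ibarra, Nakamura and Pereira, alphabetically by surname: Bianchi before Ibarra before Nakamura before Pereira.
Full order: Nguyen, Bianchi, Ibarra, Nakamura, Pereira, Okonkwo, Espinoza.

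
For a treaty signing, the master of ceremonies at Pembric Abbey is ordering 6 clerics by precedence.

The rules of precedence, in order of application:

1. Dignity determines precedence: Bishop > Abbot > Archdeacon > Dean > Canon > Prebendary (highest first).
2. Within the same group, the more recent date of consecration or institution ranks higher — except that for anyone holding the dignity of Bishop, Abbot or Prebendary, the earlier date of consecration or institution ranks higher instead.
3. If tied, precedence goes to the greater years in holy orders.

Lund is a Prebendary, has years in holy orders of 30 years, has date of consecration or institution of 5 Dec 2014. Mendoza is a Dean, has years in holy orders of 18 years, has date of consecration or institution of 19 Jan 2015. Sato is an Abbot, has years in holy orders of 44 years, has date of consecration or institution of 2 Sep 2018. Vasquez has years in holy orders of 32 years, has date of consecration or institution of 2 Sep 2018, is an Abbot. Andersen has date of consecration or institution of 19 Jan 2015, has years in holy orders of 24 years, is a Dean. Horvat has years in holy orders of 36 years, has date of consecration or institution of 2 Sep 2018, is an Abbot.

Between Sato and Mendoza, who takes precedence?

Sato

By dignity: Sato, Horvat and Vasquez (Abbot); then Andersen and Mendoza (Dean); then Lund (Prebendary).
Sato, Horvat and Vasquez all have date of consecration or institution 2 Sep 2018, so the next rule applies.
Among Sato, Horvat and Vasquez, by years in holy orders (higher first): Sato (44 years) before Horvat (36 years) before Vasquez (32 years).
Andersen and Mendoza both have date of consecration or institution 19 Jan 2015, so the next rule applies.
Among Andersen and Mendoza, by years in holy orders (higher first): Andersen (24 years) before Mendoza (18 years).
So Sato takes precedence.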